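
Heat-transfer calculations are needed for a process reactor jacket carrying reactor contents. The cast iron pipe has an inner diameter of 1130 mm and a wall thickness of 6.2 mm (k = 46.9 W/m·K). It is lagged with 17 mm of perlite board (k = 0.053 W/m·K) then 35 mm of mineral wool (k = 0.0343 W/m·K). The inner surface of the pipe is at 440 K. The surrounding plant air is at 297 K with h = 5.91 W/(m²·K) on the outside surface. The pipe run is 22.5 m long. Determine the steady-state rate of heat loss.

Radial resistances (cylindrical: R_cond = ln(r_o/r_i)/(2πkL), R_conv = 1/(h·2πrL)):
R_cast iron pipe wall = ln(571.2/565)/(2π×46.9×22.5) = 1.646×10^-6 K/W
R_perlite board = ln(588.2/571.2)/(2π×0.053×22.5) = 0.003914 K/W
R_mineral wool = ln(623.2/588.2)/(2π×0.0343×22.5) = 0.01192 K/W
R_outer film = 1/(h_o·2πr_oL) = 1/(5.91×2π×0.6232×22.5) = 0.001921 K/W
R_total = 0.01776 K/W
Q = ΔT/R_total = 143/0.01776

Q ≈ 8050 W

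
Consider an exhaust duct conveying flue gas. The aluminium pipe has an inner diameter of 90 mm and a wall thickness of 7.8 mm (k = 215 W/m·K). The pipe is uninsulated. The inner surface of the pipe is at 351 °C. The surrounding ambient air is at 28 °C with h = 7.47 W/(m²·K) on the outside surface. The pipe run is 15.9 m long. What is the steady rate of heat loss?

Per-layer cylindrical resistances, series-summed:
R_aluminium pipe wall = ln(52.8/45)/(2π×215×15.9) = 7.442×10^-6 K/W
R_outer film = 1/(h_o·2πr_oL) = 1/(7.47×2π×0.0528×15.9) = 0.02538 K/W
R_total = 0.02539 K/W
Q = ΔT/R_total = 323/0.02539

Q ≈ 12700 W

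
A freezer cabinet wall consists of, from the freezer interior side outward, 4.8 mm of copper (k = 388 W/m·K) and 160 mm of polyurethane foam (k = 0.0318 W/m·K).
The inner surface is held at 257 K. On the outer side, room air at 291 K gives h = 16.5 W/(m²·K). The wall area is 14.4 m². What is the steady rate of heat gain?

Q ≈ 96.1 W

Treating each layer as a thermal resistance in series:
R_copper = L/(kA) = 0.0048/(388×14.4) = 8.591×10^-7 K/W
R_polyurethane foam = L/(kA) = 0.16/(0.0318×14.4) = 0.3494 K/W
R_outer film = 1/(h_o·A) = 1/(16.5×14.4) = 0.004209 K/W
R_total = 0.3536 K/W
Q = ΔT / R_total = 34 / 0.3536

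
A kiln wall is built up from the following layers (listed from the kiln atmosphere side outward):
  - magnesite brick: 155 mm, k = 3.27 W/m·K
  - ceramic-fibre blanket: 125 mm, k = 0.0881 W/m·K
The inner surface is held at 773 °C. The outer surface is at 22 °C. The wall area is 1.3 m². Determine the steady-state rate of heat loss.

Q ≈ 666 W

Model the wall as resistances in series:
R_magnesite brick = L/(kA) = 0.155/(3.27×1.3) = 0.03646 K/W
R_ceramic-fibre blanket = L/(kA) = 0.125/(0.0881×1.3) = 1.091 K/W
R_total = 1.128 K/W
Q = ΔT / R_total = 751 / 1.128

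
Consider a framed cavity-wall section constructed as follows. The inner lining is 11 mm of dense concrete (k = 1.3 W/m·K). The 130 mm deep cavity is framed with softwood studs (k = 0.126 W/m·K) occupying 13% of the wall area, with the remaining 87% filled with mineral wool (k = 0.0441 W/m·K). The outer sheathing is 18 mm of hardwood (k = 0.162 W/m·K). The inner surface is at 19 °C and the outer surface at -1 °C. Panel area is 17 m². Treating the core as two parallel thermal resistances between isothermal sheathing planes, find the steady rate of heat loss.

Q ≈ 136 W

Sheathing layers in series; stud and cavity paths in parallel between them.
R_inner = 0.011/(1.3×17) = 4.977×10^-4 K/W
R_stud  = 0.13/(0.126×0.13×17) = 0.4669 K/W
R_cav   = 0.13/(0.0441×0.87×17) = 0.1993 K/W
1/R_core = 1/R_stud + 1/R_cav → R_core = 0.1397 K/W
R_outer = 0.018/(0.162×17) = 0.006536 K/W
R_total = 0.1467 K/W
Q = ΔT/R_total = 20/0.1467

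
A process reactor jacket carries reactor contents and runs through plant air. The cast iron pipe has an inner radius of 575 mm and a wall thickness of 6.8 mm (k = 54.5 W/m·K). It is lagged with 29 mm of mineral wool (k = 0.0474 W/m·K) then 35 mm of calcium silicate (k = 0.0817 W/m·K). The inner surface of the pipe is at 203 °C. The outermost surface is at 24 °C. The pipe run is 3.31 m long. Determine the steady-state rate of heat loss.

Q ≈ 2180 W

Cylindrical conduction, so R = ln(r₂/r₁)/(2πkL) per layer, in series:
R_cast iron pipe wall = ln(581.8/575)/(2π×54.5×3.31) = 1.037×10^-5 K/W
R_mineral wool = ln(610.8/581.8)/(2π×0.0474×3.31) = 0.04934 K/W
R_calcium silicate = ln(645.8/610.8)/(2π×0.0817×3.31) = 0.03279 K/W
R_total = 0.08215 K/W
Q = ΔT/R_total = 179/0.08215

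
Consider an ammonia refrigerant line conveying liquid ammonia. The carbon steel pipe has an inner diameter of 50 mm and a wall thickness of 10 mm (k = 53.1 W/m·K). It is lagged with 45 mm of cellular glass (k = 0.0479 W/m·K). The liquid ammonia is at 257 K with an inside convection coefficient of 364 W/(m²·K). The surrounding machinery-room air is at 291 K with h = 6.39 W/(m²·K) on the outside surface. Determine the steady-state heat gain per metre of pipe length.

q′ ≈ 11.1 W/m

For a radial system each layer contributes R = ln(r_out/r_in)/(2πkL); films add R = 1/(hA).
R_inner film = 1/(h_i·2πr₁L) = 1/(364×2π×0.025×1) = 0.01749 K/W
R_carbon steel pipe wall = ln(35/25)/(2π×53.1×1) = 0.001008 K/W
R_cellular glass = ln(80/35)/(2π×0.0479×1) = 2.747 K/W
R_outer film = 1/(h_o·2πr_oL) = 1/(6.39×2π×0.08×1) = 0.3113 K/W
R_total = 3.077 K/W
Q = ΔT/R_total = 34/3.077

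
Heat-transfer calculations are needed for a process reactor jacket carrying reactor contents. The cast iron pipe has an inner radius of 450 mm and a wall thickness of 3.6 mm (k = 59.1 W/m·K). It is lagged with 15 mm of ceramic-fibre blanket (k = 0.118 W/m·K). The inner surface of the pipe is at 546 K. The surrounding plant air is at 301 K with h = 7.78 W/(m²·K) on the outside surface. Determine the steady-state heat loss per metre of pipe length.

Radial resistances (cylindrical: R_cond = ln(r_o/r_i)/(2πkL), R_conv = 1/(h·2πrL)):
R_cast iron pipe wall = ln(453.6/450)/(2π×59.1×1) = 2.146×10^-5 K/W
R_ceramic-fibre blanket = ln(468.6/453.6)/(2π×0.118×1) = 0.04388 K/W
R_outer film = 1/(h_o·2πr_oL) = 1/(7.78×2π×0.4686×1) = 0.04366 K/W
R_total = 0.08756 K/W
Q = ΔT/R_total = 245/0.08756

q′ ≈ 2800 W/m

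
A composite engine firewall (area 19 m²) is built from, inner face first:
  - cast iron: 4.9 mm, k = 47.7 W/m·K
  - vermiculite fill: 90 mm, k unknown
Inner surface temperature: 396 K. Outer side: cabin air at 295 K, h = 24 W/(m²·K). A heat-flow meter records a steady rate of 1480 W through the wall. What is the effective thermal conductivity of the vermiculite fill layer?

k ≈ 0.0717 W/(m·K)

Thermal resistances in series:
R_cast iron = L/(kA) = 0.0049/(47.7×19) = 5.407×10^-6 K/W
R_outer film = 1/(h_o·A) = 1/(24×19) = 0.002193 K/W
Sum of known resistances R_other = 0.002198 K/W
Total R = ΔT/Q = 101/1480 = 0.06824 K/W
R_vermiculite fill = R_total − R_other = 0.06604 K/W
k = L/(R·A) = 0.09/(0.06604×19)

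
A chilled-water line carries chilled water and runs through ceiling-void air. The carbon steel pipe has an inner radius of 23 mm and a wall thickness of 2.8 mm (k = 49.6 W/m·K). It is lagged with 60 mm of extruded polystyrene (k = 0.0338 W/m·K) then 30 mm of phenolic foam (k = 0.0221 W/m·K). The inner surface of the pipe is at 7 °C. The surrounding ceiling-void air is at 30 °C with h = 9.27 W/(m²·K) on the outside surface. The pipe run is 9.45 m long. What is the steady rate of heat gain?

Q ≈ 27.3 W

Radial resistances (cylindrical: R_cond = ln(r_o/r_i)/(2πkL), R_conv = 1/(h·2πrL)):
R_carbon steel pipe wall = ln(25.8/23)/(2π×49.6×9.45) = 3.901×10^-5 K/W
R_extruded polystyrene = ln(85.8/25.8)/(2π×0.0338×9.45) = 0.5988 K/W
R_phenolic foam = ln(115.8/85.8)/(2π×0.0221×9.45) = 0.2285 K/W
R_outer film = 1/(h_o·2πr_oL) = 1/(9.27×2π×0.1158×9.45) = 0.01569 K/W
R_total = 0.843 K/W
Q = ΔT/R_total = 23/0.843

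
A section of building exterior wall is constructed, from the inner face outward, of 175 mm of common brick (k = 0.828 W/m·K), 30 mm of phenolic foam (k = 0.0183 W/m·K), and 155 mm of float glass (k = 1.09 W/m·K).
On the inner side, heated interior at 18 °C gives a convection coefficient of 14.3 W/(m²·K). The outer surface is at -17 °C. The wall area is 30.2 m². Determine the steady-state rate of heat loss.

Q ≈ 512 W

Series thermal resistances:
R_inner film = 1/(h_i·A) = 1/(14.3×30.2) = 0.002316 K/W
R_common brick = L/(kA) = 0.175/(0.828×30.2) = 0.006998 K/W
R_phenolic foam = L/(kA) = 0.03/(0.0183×30.2) = 0.05428 K/W
R_float glass = L/(kA) = 0.155/(1.09×30.2) = 0.004709 K/W
R_total = 0.06831 K/W
Q = ΔT / R_total = 35 / 0.06831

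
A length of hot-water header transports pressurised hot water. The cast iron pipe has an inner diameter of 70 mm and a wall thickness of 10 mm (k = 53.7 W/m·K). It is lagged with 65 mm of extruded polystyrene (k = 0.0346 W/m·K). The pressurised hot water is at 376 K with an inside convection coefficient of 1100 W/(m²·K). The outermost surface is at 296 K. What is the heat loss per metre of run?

For a radial system each layer contributes R = ln(r_out/r_in)/(2πkL); films add R = 1/(hA).
R_inner film = 1/(h_i·2πr₁L) = 1/(1100×2π×0.035×1) = 0.004134 K/W
R_cast iron pipe wall = ln(45/35)/(2π×53.7×1) = 7.448×10^-4 K/W
R_extruded polystyrene = ln(110/45)/(2π×0.0346×1) = 4.111 K/W
R_total = 4.116 K/W
Q = ΔT/R_total = 80/4.116

q′ ≈ 19.4 W/m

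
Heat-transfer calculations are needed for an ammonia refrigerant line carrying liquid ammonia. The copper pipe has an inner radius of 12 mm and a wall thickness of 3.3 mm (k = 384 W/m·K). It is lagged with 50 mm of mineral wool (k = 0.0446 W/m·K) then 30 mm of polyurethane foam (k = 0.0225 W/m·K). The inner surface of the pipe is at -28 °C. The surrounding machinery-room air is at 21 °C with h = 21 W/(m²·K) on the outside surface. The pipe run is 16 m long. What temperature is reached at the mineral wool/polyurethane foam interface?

Cylindrical conduction, so R = ln(r₂/r₁)/(2πkL) per layer, in series:
R_copper pipe wall = ln(15.3/12)/(2π×384×16) = 6.293×10^-6 K/W
R_mineral wool = ln(65.3/15.3)/(2π×0.0446×16) = 0.3236 K/W
R_polyurethane foam = ln(95.3/65.3)/(2π×0.0225×16) = 0.1671 K/W
R_outer film = 1/(h_o·2πr_oL) = 1/(21×2π×0.0953×16) = 0.00497 K/W
R_total = 0.4958 K/W
Q = ΔT/R_total = 49/0.4958
Q = 98.8 W
T_interface = T_inner + Q·ΣR(inner→interface) = -28 + 98.8×0.3237

T ≈ 3.99 °C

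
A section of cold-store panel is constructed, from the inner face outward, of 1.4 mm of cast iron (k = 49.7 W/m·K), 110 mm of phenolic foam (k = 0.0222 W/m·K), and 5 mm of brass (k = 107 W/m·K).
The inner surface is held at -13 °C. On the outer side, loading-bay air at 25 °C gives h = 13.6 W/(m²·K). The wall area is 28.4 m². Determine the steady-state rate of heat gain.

Thermal resistances in series:
R_cast iron = L/(kA) = 0.0014/(49.7×28.4) = 9.919×10^-7 K/W
R_phenolic foam = L/(kA) = 0.11/(0.0222×28.4) = 0.1745 K/W
R_brass = L/(kA) = 0.005/(107×28.4) = 1.645×10^-6 K/W
R_outer film = 1/(h_o·A) = 1/(13.6×28.4) = 0.002589 K/W
R_total = 0.1771 K/W
Q = ΔT / R_total = 38 / 0.1771

Q ≈ 215 W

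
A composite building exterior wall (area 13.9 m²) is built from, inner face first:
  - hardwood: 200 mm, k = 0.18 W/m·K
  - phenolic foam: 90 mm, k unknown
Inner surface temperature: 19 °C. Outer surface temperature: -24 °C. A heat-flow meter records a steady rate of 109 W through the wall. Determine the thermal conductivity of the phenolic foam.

Thermal resistances in series:
R_hardwood = L/(kA) = 0.2/(0.18×13.9) = 0.07994 K/W
Sum of known resistances R_other = 0.07994 K/W
Total R = ΔT/Q = 43/109 = 0.3945 K/W
R_phenolic foam = R_total − R_other = 0.3146 K/W
k = L/(R·A) = 0.09/(0.3146×13.9)

k ≈ 0.0206 W/(m·K)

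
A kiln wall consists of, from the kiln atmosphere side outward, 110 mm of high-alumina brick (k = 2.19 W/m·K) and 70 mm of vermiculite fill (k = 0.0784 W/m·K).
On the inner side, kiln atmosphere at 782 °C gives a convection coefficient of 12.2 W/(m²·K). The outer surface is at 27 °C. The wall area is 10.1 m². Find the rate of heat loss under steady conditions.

Thermal resistances in series:
R_inner film = 1/(h_i·A) = 1/(12.2×10.1) = 0.008116 K/W
R_high-alumina brick = L/(kA) = 0.11/(2.19×10.1) = 0.004973 K/W
R_vermiculite fill = L/(kA) = 0.07/(0.0784×10.1) = 0.0884 K/W
R_total = 0.1015 K/W
Q = ΔT / R_total = 755 / 0.1015

Q ≈ 7440 W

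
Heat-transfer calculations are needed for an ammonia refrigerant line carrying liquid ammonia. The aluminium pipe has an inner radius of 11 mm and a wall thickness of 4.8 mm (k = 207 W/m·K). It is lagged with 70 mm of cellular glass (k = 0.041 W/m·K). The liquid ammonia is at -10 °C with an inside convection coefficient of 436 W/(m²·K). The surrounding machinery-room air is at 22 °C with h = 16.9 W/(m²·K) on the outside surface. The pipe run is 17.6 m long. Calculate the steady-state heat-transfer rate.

Q ≈ 83.9 W

Treating each annulus and film as a series resistance:
R_inner film = 1/(h_i·2πr₁L) = 1/(436×2π×0.011×17.6) = 0.001886 K/W
R_aluminium pipe wall = ln(15.8/11)/(2π×207×17.6) = 1.582×10^-5 K/W
R_cellular glass = ln(85.8/15.8)/(2π×0.041×17.6) = 0.3732 K/W
R_outer film = 1/(h_o·2πr_oL) = 1/(16.9×2π×0.0858×17.6) = 0.006236 K/W
R_total = 0.3813 K/W
Q = ΔT/R_total = 32/0.3813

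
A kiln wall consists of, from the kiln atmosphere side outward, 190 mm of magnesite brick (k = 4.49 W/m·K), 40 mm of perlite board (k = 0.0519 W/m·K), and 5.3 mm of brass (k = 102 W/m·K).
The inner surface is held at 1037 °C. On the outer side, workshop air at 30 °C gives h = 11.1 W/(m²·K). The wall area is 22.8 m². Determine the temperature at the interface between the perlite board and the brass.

T ≈ 131 °C

Model the wall as resistances in series:
R_magnesite brick = L/(kA) = 0.19/(4.49×22.8) = 0.001856 K/W
R_perlite board = L/(kA) = 0.04/(0.0519×22.8) = 0.0338 K/W
R_brass = L/(kA) = 0.0053/(102×22.8) = 2.279×10^-6 K/W
R_outer film = 1/(h_o·A) = 1/(11.1×22.8) = 0.003951 K/W
R_total = 0.03961 K/W;  Q = ΔT/R_total = 1007/0.03961 = 25420 W
T_interface = T_inner − Q·ΣR(inner→interface) = 1037 − 25400×0.03566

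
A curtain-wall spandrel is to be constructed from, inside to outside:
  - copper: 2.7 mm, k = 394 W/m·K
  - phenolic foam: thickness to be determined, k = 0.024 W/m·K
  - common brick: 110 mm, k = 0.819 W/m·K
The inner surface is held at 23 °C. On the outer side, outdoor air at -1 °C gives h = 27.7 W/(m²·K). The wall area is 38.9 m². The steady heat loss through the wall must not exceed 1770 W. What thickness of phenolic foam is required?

Model the wall as resistances in series:
R_copper = L/(kA) = 0.0027/(394×38.9) = 1.762×10^-7 K/W
R_common brick = L/(kA) = 0.11/(0.819×38.9) = 0.003453 K/W
R_outer film = 1/(h_o·A) = 1/(27.7×38.9) = 9.28×10^-4 K/W
Sum of the known resistances R_other = 0.004381 K/W
Required total resistance R_tot = ΔT/Q_allow = 24/1770 = 0.01356 K/W
R_phenolic foam = R_tot − R_other = 0.009178 K/W
L = R·k·A = 0.009178×0.024×38.9

L ≈ 8.57 mm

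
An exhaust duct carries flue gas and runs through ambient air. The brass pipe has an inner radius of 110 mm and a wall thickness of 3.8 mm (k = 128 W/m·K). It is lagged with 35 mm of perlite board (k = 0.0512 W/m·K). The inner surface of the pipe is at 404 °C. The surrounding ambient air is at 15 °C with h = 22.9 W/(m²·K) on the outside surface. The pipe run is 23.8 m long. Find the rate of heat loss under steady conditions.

Q ≈ 10500 W

Per-layer cylindrical resistances, series-summed:
R_brass pipe wall = ln(113.8/110)/(2π×128×23.8) = 1.774×10^-6 K/W
R_perlite board = ln(148.8/113.8)/(2π×0.0512×23.8) = 0.03502 K/W
R_outer film = 1/(h_o·2πr_oL) = 1/(22.9×2π×0.1488×23.8) = 0.001962 K/W
R_total = 0.03699 K/W
Q = ΔT/R_total = 389/0.03699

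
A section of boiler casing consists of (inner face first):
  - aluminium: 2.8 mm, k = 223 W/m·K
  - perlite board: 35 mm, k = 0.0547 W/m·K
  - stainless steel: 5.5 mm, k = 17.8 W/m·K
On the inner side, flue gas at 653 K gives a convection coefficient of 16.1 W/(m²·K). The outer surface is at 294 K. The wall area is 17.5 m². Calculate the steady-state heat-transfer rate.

Model the wall as resistances in series:
R_inner film = 1/(h_i·A) = 1/(16.1×17.5) = 0.003549 K/W
R_aluminium = L/(kA) = 0.0028/(223×17.5) = 7.175×10^-7 K/W
R_perlite board = L/(kA) = 0.035/(0.0547×17.5) = 0.03656 K/W
R_stainless steel = L/(kA) = 0.0055/(17.8×17.5) = 1.766×10^-5 K/W
R_total = 0.04013 K/W
Q = ΔT / R_total = 359 / 0.04013

Q ≈ 8950 W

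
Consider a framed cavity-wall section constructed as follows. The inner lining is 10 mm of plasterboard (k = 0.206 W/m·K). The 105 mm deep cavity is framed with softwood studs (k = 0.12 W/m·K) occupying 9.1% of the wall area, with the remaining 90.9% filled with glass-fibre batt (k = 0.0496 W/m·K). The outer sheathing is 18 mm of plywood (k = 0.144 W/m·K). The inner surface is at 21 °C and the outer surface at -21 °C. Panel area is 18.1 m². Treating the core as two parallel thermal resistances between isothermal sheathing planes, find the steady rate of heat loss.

Q ≈ 371 W

Sheathing layers in series; stud and cavity paths in parallel between them.
R_inner = 0.01/(0.206×18.1) = 0.002682 K/W
R_stud  = 0.105/(0.12×0.091×18.1) = 0.5312 K/W
R_cav   = 0.105/(0.0496×0.909×18.1) = 0.1287 K/W
1/R_core = 1/R_stud + 1/R_cav → R_core = 0.1036 K/W
R_outer = 0.018/(0.144×18.1) = 0.006906 K/W
R_total = 0.1132 K/W
Q = ΔT/R_total = 42/0.1132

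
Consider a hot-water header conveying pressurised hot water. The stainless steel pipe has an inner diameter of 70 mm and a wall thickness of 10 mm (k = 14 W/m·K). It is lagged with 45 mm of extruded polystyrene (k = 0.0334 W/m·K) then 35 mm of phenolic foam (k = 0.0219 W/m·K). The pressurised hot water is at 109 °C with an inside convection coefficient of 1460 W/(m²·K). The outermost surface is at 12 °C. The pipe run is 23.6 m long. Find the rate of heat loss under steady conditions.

Q ≈ 402 W

Treating each annulus and film as a series resistance:
R_inner film = 1/(h_i·2πr₁L) = 1/(1460×2π×0.035×23.6) = 1.32×10^-4 K/W
R_stainless steel pipe wall = ln(45/35)/(2π×14×23.6) = 1.211×10^-4 K/W
R_extruded polystyrene = ln(90/45)/(2π×0.0334×23.6) = 0.14 K/W
R_phenolic foam = ln(125/90)/(2π×0.0219×23.6) = 0.1012 K/W
R_total = 0.2414 K/W
Q = ΔT/R_total = 97/0.2414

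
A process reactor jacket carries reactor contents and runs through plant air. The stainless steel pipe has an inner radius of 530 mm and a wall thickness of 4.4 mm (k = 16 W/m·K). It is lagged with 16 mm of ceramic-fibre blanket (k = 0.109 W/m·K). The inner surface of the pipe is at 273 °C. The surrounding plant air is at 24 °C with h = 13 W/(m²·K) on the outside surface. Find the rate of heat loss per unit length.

q′ ≈ 3810 W/m

Radial resistances (cylindrical: R_cond = ln(r_o/r_i)/(2πkL), R_conv = 1/(h·2πrL)):
R_stainless steel pipe wall = ln(534.4/530)/(2π×16×1) = 8.224×10^-5 K/W
R_ceramic-fibre blanket = ln(550.4/534.4)/(2π×0.109×1) = 0.04308 K/W
R_outer film = 1/(h_o·2πr_oL) = 1/(13×2π×0.5504×1) = 0.02224 K/W
R_total = 0.0654 K/W
Q = ΔT/R_total = 249/0.0654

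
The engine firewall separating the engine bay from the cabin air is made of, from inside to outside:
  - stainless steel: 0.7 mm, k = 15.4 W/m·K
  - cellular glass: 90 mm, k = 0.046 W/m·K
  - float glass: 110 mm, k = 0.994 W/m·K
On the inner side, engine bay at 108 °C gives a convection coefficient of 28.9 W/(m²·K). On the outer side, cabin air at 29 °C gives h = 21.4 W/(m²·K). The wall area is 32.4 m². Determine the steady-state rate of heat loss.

Model the wall as resistances in series:
R_inner film = 1/(h_i·A) = 1/(28.9×32.4) = 0.001068 K/W
R_stainless steel = L/(kA) = 0.0007/(15.4×32.4) = 1.403×10^-6 K/W
R_cellular glass = L/(kA) = 0.09/(0.046×32.4) = 0.06039 K/W
R_float glass = L/(kA) = 0.11/(0.994×32.4) = 0.003416 K/W
R_outer film = 1/(h_o·A) = 1/(21.4×32.4) = 0.001442 K/W
R_total = 0.06631 K/W
Q = ΔT / R_total = 79 / 0.06631

Q ≈ 1190 W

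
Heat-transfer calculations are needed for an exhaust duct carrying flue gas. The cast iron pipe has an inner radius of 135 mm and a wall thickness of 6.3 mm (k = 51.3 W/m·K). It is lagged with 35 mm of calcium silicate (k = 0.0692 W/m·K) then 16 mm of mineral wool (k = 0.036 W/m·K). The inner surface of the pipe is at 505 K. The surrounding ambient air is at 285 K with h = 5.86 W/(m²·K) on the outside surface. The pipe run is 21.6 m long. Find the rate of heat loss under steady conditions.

Q ≈ 4590 W

Per-layer cylindrical resistances, series-summed:
R_cast iron pipe wall = ln(141.3/135)/(2π×51.3×21.6) = 6.551×10^-6 K/W
R_calcium silicate = ln(176.3/141.3)/(2π×0.0692×21.6) = 0.02356 K/W
R_mineral wool = ln(192.3/176.3)/(2π×0.036×21.6) = 0.01778 K/W
R_outer film = 1/(h_o·2πr_oL) = 1/(5.86×2π×0.1923×21.6) = 0.006539 K/W
R_total = 0.04789 K/W
Q = ΔT/R_total = 220/0.04789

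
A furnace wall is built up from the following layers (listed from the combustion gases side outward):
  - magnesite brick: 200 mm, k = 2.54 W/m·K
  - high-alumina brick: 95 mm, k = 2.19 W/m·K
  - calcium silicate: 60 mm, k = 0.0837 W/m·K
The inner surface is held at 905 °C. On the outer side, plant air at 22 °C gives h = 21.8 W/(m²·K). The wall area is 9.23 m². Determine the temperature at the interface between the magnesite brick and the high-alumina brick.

Using the resistance-network approach (series):
R_magnesite brick = L/(kA) = 0.2/(2.54×9.23) = 0.008531 K/W
R_high-alumina brick = L/(kA) = 0.095/(2.19×9.23) = 0.0047 K/W
R_calcium silicate = L/(kA) = 0.06/(0.0837×9.23) = 0.07766 K/W
R_outer film = 1/(h_o·A) = 1/(21.8×9.23) = 0.00497 K/W
R_total = 0.09587 K/W;  Q = ΔT/R_total = 883/0.09587 = 9211 W
T_interface = T_inner − Q·ΣR(inner→interface) = 905 − 9210×0.008531

T ≈ 826 °C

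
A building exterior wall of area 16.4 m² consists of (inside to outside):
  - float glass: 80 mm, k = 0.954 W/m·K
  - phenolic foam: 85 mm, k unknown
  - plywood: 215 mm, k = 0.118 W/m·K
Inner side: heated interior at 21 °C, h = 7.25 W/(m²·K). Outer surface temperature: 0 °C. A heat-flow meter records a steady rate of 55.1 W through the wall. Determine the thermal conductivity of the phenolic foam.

Using the resistance-network approach (series):
R_inner film = 1/(h_i·A) = 1/(7.25×16.4) = 0.00841 K/W
R_float glass = L/(kA) = 0.08/(0.954×16.4) = 0.005113 K/W
R_plywood = L/(kA) = 0.215/(0.118×16.4) = 0.1111 K/W
Sum of known resistances R_other = 0.1246 K/W
Total R = ΔT/Q = 21/55.1 = 0.3811 K/W
R_phenolic foam = R_total − R_other = 0.2565 K/W
k = L/(R·A) = 0.085/(0.2565×16.4)

k ≈ 0.0202 W/(m·K)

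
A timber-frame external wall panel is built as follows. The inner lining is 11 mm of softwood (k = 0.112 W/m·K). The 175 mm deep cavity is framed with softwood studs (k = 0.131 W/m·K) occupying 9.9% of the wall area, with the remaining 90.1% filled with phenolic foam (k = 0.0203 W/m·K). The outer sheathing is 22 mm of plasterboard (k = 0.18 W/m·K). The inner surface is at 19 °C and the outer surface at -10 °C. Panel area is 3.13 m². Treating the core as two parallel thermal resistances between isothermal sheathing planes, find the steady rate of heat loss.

Sheathing layers in series; stud and cavity paths in parallel between them.
R_inner = 0.011/(0.112×3.13) = 0.03138 K/W
R_stud  = 0.175/(0.131×0.099×3.13) = 4.311 K/W
R_cav   = 0.175/(0.0203×0.901×3.13) = 3.057 K/W
1/R_core = 1/R_stud + 1/R_cav → R_core = 1.789 K/W
R_outer = 0.022/(0.18×3.13) = 0.03905 K/W
R_total = 1.859 K/W
Q = ΔT/R_total = 29/1.859

Q ≈ 15.6 W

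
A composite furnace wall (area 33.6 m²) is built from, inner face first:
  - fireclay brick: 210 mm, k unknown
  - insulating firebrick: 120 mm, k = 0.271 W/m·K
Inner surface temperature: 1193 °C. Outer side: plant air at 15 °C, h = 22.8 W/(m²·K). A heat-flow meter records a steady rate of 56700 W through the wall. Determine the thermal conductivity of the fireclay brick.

k ≈ 0.993 W/(m·K)

Using the resistance-network approach (series):
R_insulating firebrick = L/(kA) = 0.12/(0.271×33.6) = 0.01318 K/W
R_outer film = 1/(h_o·A) = 1/(22.8×33.6) = 0.001305 K/W
Sum of known resistances R_other = 0.01448 K/W
Total R = ΔT/Q = 1178/56700 = 0.02078 K/W
R_fireclay brick = R_total − R_other = 0.006292 K/W
k = L/(R·A) = 0.21/(0.006292×33.6)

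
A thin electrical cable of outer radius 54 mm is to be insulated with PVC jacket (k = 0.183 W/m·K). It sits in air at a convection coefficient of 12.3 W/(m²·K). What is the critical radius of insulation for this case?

r_cr ≈ 14.9 mm

For a cylinder r_cr = k/h = 0.183/12.3
r_cr = 14.9 mm; since the bare radius (54 mm) is above r_cr, any added insulation will reduce heat loss.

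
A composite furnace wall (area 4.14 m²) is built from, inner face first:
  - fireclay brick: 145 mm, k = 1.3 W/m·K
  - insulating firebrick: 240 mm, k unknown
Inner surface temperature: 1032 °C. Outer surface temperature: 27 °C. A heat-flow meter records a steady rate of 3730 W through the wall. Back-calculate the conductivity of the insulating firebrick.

k ≈ 0.239 W/(m·K)

Using the resistance-network approach (series):
R_fireclay brick = L/(kA) = 0.145/(1.3×4.14) = 0.02694 K/W
Sum of known resistances R_other = 0.02694 K/W
Total R = ΔT/Q = 1005/3730 = 0.2694 K/W
R_insulating firebrick = R_total − R_other = 0.2425 K/W
k = L/(R·A) = 0.24/(0.2425×4.14)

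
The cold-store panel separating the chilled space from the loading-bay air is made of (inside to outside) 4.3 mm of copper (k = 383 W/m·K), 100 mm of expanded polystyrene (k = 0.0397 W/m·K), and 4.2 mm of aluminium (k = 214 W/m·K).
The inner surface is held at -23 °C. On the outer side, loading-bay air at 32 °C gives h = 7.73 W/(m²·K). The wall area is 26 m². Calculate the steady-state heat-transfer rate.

Q ≈ 540 W

Using the resistance-network approach (series):
R_copper = L/(kA) = 0.0043/(383×26) = 4.318×10^-7 K/W
R_expanded polystyrene = L/(kA) = 0.1/(0.0397×26) = 0.09688 K/W
R_aluminium = L/(kA) = 0.0042/(214×26) = 7.549×10^-7 K/W
R_outer film = 1/(h_o·A) = 1/(7.73×26) = 0.004976 K/W
R_total = 0.1019 K/W
Q = ΔT / R_total = 55 / 0.1019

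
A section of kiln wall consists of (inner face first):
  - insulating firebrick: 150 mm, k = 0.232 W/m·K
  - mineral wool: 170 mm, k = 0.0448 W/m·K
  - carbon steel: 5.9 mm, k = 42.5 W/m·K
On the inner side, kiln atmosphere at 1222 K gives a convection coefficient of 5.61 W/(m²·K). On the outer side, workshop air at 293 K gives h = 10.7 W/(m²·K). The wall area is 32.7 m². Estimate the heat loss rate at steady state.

Q ≈ 6450 W

Treating each layer as a thermal resistance in series:
R_inner film = 1/(h_i·A) = 1/(5.61×32.7) = 0.005451 K/W
R_insulating firebrick = L/(kA) = 0.15/(0.232×32.7) = 0.01977 K/W
R_mineral wool = L/(kA) = 0.17/(0.0448×32.7) = 0.116 K/W
R_carbon steel = L/(kA) = 0.0059/(42.5×32.7) = 4.245×10^-6 K/W
R_outer film = 1/(h_o·A) = 1/(10.7×32.7) = 0.002858 K/W
R_total = 0.1441 K/W
Q = ΔT / R_total = 929 / 0.1441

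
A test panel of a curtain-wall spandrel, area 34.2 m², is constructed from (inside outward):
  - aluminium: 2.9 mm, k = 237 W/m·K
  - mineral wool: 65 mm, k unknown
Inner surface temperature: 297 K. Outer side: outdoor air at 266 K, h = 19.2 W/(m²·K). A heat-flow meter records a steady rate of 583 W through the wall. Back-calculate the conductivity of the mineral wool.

k ≈ 0.0368 W/(m·K)

Treating each layer as a thermal resistance in series:
R_aluminium = L/(kA) = 0.0029/(237×34.2) = 3.578×10^-7 K/W
R_outer film = 1/(h_o·A) = 1/(19.2×34.2) = 0.001523 K/W
Sum of known resistances R_other = 0.001523 K/W
Total R = ΔT/Q = 31/583 = 0.05317 K/W
R_mineral wool = R_total − R_other = 0.05165 K/W
k = L/(R·A) = 0.065/(0.05165×34.2)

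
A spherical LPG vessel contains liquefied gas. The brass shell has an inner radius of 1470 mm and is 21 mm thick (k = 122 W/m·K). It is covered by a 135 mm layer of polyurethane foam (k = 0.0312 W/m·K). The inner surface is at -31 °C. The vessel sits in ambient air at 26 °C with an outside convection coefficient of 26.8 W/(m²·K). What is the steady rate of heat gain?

Q ≈ 398 W

For a spherical shell R = (1/r₁ − 1/r₂)/(4πk); film R = 1/(h·4πr²). In series:
R_brass shell = (1/1.47 − 1/1.491)/(4π×122) = 6.25×10^-6 K/W
R_polyurethane foam = (1/1.491 − 1/1.626)/(4π×0.0312) = 0.142 K/W
R_outer film = 1/(h·4πr_o²) = 1/(26.8×4π×1.626²) = 0.001123 K/W
R_total = 0.1432 K/W
Q = ΔT/R_total = 57/0.1432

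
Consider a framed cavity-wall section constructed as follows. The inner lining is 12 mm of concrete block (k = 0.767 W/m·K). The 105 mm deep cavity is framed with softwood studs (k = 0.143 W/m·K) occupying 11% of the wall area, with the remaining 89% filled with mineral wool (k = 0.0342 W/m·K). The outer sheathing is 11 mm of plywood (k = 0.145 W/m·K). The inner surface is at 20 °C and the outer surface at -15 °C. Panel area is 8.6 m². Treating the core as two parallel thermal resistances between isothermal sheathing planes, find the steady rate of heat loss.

Q ≈ 127 W

Sheathing layers in series; stud and cavity paths in parallel between them.
R_inner = 0.012/(0.767×8.6) = 0.001819 K/W
R_stud  = 0.105/(0.143×0.11×8.6) = 0.7762 K/W
R_cav   = 0.105/(0.0342×0.89×8.6) = 0.4011 K/W
1/R_core = 1/R_stud + 1/R_cav → R_core = 0.2645 K/W
R_outer = 0.011/(0.145×8.6) = 0.008821 K/W
R_total = 0.2751 K/W
Q = ΔT/R_total = 35/0.2751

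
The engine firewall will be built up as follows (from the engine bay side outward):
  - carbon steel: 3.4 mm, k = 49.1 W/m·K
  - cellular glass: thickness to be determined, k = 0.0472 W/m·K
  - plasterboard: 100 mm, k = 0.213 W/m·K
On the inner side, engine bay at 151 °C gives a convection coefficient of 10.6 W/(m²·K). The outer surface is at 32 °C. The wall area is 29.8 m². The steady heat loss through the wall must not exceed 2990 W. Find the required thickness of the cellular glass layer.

Using the resistance-network approach (series):
R_inner film = 1/(h_i·A) = 1/(10.6×29.8) = 0.003166 K/W
R_carbon steel = L/(kA) = 0.0034/(49.1×29.8) = 2.324×10^-6 K/W
R_plasterboard = L/(kA) = 0.1/(0.213×29.8) = 0.01575 K/W
Sum of the known resistances R_other = 0.01892 K/W
Required total resistance R_tot = ΔT/Q_allow = 119/2990 = 0.0398 K/W
R_cellular glass = R_tot − R_other = 0.02088 K/W
L = R·k·A = 0.02088×0.0472×29.8

L ≈ 29.4 mm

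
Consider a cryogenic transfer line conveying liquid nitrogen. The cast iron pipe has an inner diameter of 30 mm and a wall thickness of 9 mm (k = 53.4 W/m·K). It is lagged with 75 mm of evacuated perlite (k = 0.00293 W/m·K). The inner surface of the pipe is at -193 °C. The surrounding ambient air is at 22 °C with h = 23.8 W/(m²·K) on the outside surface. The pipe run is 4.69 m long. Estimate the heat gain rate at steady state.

Q ≈ 13.1 W

Cylindrical conduction, so R = ln(r₂/r₁)/(2πkL) per layer, in series:
R_cast iron pipe wall = ln(24/15)/(2π×53.4×4.69) = 2.987×10^-4 K/W
R_evacuated perlite = ln(99/24)/(2π×0.00293×4.69) = 16.41 K/W
R_outer film = 1/(h_o·2πr_oL) = 1/(23.8×2π×0.099×4.69) = 0.0144 K/W
R_total = 16.43 K/W
Q = ΔT/R_total = 215/16.43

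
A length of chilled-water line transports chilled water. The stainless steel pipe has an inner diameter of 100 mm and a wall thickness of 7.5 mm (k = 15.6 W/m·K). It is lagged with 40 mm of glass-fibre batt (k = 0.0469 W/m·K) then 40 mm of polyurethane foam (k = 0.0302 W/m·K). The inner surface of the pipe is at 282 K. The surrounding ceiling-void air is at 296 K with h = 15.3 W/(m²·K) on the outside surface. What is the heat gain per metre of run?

q′ ≈ 3.8 W/m

Per-layer cylindrical resistances, series-summed:
R_stainless steel pipe wall = ln(57.5/50)/(2π×15.6×1) = 0.001426 K/W
R_glass-fibre batt = ln(97.5/57.5)/(2π×0.0469×1) = 1.792 K/W
R_polyurethane foam = ln(137.5/97.5)/(2π×0.0302×1) = 1.812 K/W
R_outer film = 1/(h_o·2πr_oL) = 1/(15.3×2π×0.1375×1) = 0.07565 K/W
R_total = 3.681 K/W
Q = ΔT/R_total = 14/3.681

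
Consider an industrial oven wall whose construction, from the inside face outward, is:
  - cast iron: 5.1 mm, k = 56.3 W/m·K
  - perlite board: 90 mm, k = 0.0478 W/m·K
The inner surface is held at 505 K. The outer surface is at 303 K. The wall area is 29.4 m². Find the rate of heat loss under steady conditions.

Thermal resistances in series:
R_cast iron = L/(kA) = 0.0051/(56.3×29.4) = 3.081×10^-6 K/W
R_perlite board = L/(kA) = 0.09/(0.0478×29.4) = 0.06404 K/W
R_total = 0.06405 K/W
Q = ΔT / R_total = 202 / 0.06405

Q ≈ 3150 W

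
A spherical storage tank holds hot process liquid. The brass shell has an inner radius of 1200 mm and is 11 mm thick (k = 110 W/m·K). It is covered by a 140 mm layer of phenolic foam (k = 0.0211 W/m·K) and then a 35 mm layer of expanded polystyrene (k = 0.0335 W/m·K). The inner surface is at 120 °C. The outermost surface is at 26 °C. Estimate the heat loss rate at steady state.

Q ≈ 256 W

For a spherical shell R = (1/r₁ − 1/r₂)/(4πk); film R = 1/(h·4πr²). In series:
R_brass shell = (1/1.2 − 1/1.211)/(4π×110) = 5.476×10^-6 K/W
R_phenolic foam = (1/1.211 − 1/1.351)/(4π×0.0211) = 0.3227 K/W
R_expanded polystyrene = (1/1.351 − 1/1.386)/(4π×0.0335) = 0.0444 K/W
R_total = 0.3671 K/W
Q = ΔT/R_total = 94/0.3671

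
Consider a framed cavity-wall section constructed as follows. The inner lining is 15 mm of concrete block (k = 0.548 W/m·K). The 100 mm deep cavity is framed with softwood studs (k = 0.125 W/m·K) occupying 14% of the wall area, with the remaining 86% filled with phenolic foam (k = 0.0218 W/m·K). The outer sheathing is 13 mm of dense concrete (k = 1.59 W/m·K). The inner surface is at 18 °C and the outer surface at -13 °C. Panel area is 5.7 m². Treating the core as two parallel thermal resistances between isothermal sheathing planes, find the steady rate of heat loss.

Q ≈ 63.2 W

Sheathing layers in series; stud and cavity paths in parallel between them.
R_inner = 0.015/(0.548×5.7) = 0.004802 K/W
R_stud  = 0.1/(0.125×0.14×5.7) = 1.003 K/W
R_cav   = 0.1/(0.0218×0.86×5.7) = 0.9358 K/W
1/R_core = 1/R_stud + 1/R_cav → R_core = 0.484 K/W
R_outer = 0.013/(1.59×5.7) = 0.001434 K/W
R_total = 0.4902 K/W
Q = ΔT/R_total = 31/0.4902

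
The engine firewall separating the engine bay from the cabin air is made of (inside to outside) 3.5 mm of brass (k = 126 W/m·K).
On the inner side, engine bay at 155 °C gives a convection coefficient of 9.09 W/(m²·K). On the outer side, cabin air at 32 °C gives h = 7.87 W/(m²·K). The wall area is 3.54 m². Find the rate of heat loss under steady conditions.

Q ≈ 1840 W

Treating each layer as a thermal resistance in series:
R_inner film = 1/(h_i·A) = 1/(9.09×3.54) = 0.03108 K/W
R_brass = L/(kA) = 0.0035/(126×3.54) = 7.847×10^-6 K/W
R_outer film = 1/(h_o·A) = 1/(7.87×3.54) = 0.03589 K/W
R_total = 0.06698 K/W
Q = ΔT / R_total = 123 / 0.06698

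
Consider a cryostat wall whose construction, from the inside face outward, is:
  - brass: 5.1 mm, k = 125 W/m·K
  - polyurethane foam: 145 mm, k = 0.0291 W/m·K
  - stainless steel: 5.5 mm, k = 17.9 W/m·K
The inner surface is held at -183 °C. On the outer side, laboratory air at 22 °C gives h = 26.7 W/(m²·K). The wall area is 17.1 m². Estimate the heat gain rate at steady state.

Thermal resistances in series:
R_brass = L/(kA) = 0.0051/(125×17.1) = 2.386×10^-6 K/W
R_polyurethane foam = L/(kA) = 0.145/(0.0291×17.1) = 0.2914 K/W
R_stainless steel = L/(kA) = 0.0055/(17.9×17.1) = 1.797×10^-5 K/W
R_outer film = 1/(h_o·A) = 1/(26.7×17.1) = 0.00219 K/W
R_total = 0.2936 K/W
Q = ΔT / R_total = 205 / 0.2936

Q ≈ 698 W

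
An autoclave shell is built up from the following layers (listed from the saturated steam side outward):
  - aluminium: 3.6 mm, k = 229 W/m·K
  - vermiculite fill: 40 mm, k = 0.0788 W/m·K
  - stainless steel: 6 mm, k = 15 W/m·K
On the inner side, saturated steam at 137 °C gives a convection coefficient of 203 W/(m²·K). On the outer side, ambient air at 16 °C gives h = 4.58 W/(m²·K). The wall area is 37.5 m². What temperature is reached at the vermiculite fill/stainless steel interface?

T ≈ 52.2 °C

Using the resistance-network approach (series):
R_inner film = 1/(h_i·A) = 1/(203×37.5) = 1.314×10^-4 K/W
R_aluminium = L/(kA) = 0.0036/(229×37.5) = 4.192×10^-7 K/W
R_vermiculite fill = L/(kA) = 0.04/(0.0788×37.5) = 0.01354 K/W
R_stainless steel = L/(kA) = 0.006/(15×37.5) = 1.067×10^-5 K/W
R_outer film = 1/(h_o·A) = 1/(4.58×37.5) = 0.005822 K/W
R_total = 0.0195 K/W;  Q = ΔT/R_total = 121/0.0195 = 6205 W
T_interface = T_inner − Q·ΣR(inner→interface) = 137 − 6200×0.01367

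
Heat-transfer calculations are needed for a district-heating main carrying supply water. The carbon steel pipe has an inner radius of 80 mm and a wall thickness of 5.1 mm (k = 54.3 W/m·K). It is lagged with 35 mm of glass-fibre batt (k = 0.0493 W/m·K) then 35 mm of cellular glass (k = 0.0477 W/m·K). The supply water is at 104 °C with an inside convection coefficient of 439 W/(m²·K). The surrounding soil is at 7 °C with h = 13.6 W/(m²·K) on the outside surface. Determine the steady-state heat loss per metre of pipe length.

Treating each annulus and film as a series resistance:
R_inner film = 1/(h_i·2πr₁L) = 1/(439×2π×0.08×1) = 0.004532 K/W
R_carbon steel pipe wall = ln(85.1/80)/(2π×54.3×1) = 1.811×10^-4 K/W
R_glass-fibre batt = ln(120.1/85.1)/(2π×0.0493×1) = 1.112 K/W
R_cellular glass = ln(155.1/120.1)/(2π×0.0477×1) = 0.8533 K/W
R_outer film = 1/(h_o·2πr_oL) = 1/(13.6×2π×0.1551×1) = 0.07545 K/W
R_total = 2.046 K/W
Q = ΔT/R_total = 97/2.046

q′ ≈ 47.4 W/m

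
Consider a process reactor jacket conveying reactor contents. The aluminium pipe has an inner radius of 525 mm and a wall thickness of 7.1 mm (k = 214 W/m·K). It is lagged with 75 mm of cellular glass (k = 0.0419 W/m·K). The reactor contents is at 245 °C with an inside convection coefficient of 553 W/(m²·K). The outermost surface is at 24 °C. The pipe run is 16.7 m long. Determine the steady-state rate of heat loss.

Treating each annulus and film as a series resistance:
R_inner film = 1/(h_i·2πr₁L) = 1/(553×2π×0.525×16.7) = 3.283×10^-5 K/W
R_aluminium pipe wall = ln(532.1/525)/(2π×214×16.7) = 5.982×10^-7 K/W
R_cellular glass = ln(607.1/532.1)/(2π×0.0419×16.7) = 0.02999 K/W
R_total = 0.03003 K/W
Q = ΔT/R_total = 221/0.03003

Q ≈ 7360 W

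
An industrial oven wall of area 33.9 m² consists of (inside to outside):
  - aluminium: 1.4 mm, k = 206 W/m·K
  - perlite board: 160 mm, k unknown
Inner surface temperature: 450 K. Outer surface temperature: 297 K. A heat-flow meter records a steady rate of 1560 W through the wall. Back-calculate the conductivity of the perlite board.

Series thermal resistances:
R_aluminium = L/(kA) = 0.0014/(206×33.9) = 2.005×10^-7 K/W
Sum of known resistances R_other = 2.005×10^-7 K/W
Total R = ΔT/Q = 153/1560 = 0.09808 K/W
R_perlite board = R_total − R_other = 0.09808 K/W
k = L/(R·A) = 0.16/(0.09808×33.9)

k ≈ 0.0481 W/(m·K)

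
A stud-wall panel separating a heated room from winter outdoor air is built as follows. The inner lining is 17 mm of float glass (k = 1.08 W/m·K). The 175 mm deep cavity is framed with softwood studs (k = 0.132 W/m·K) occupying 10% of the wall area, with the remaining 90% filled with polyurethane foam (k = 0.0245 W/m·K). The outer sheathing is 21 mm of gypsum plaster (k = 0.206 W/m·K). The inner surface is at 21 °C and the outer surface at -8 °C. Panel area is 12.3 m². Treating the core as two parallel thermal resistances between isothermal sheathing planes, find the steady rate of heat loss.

Q ≈ 70.2 W

Sheathing layers in series; stud and cavity paths in parallel between them.
R_inner = 0.017/(1.08×12.3) = 0.00128 K/W
R_stud  = 0.175/(0.132×0.1×12.3) = 1.078 K/W
R_cav   = 0.175/(0.0245×0.9×12.3) = 0.6452 K/W
1/R_core = 1/R_stud + 1/R_cav → R_core = 0.4036 K/W
R_outer = 0.021/(0.206×12.3) = 0.008288 K/W
R_total = 0.4132 K/W
Q = ΔT/R_total = 29/0.4132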